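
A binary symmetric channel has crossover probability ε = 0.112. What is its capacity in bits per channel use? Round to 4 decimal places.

0.4941 bits

Binary symmetric channel: C = 1 − h₂(ε) where h₂ is the binary entropy function.
h₂(0.112) = −0.112·log₂0.112 − 0.888·log₂0.888 = 0.5059.
C = 1 − 0.5059 = 0.4941 bits per channel use.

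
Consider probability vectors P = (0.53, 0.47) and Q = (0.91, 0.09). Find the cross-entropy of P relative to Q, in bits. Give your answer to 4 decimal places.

H(P,Q) = −Σ p·log₂ q.
  −0.53·log₂(0.91) = 0.07211
  −0.47·log₂(0.09) = 1.63275
H(P,Q) = 1.7049 bits.

1.7049 bits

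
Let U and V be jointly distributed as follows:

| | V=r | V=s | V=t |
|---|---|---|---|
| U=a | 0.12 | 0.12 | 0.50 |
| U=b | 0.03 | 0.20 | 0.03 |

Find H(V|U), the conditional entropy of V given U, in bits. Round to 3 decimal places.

1.175 bits

Chain rule: H(V|U) = H(U,V) − H(U).
Marginals: p(U) = (0.7400, 0.2600), p(V) = (0.1500, 0.3200, 0.5300).
H(U,V) = 2.0021 bits; H(U) = 0.8267 bits.
H(V|U) = 2.0021 − 0.8267 = 1.175 bits.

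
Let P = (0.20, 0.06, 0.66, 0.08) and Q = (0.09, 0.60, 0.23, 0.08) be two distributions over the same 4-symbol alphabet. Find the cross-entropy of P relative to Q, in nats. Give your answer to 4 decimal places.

1.6843 nats

H(P,Q) = −Σ p·ln q.
  −0.20·ln(0.09) = 0.48159
  −0.06·ln(0.60) = 0.03065
  −0.66·ln(0.23) = 0.96999
  −0.08·ln(0.08) = 0.20206
H(P,Q) = 1.6843 nats.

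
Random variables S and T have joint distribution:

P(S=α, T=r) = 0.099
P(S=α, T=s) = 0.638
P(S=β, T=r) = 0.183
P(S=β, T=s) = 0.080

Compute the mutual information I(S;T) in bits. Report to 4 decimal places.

Marginals: p(S) = (0.7370, 0.2630), p(T) = (0.2820, 0.7180).
I(S;T) = H(S) + H(T) − H(S,T).
H(S) = 0.8312, H(T) = 0.8582, H(S,T) = 1.4838.
I(S;T) = 0.8312 + 0.8582 − 1.4838 = 0.2056 bits.

0.2056 bits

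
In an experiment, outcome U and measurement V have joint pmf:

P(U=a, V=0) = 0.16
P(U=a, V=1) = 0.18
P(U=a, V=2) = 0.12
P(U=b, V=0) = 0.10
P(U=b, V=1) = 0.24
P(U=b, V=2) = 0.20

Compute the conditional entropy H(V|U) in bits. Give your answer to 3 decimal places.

Marginals: p(U) = (0.4600, 0.5400), p(V) = (0.2600, 0.4200, 0.3200).
H(V|U) = Σ p(U) · H(V|U=·).
  U=a: p=0.4600, H(V|U=a) = 1.5653
  U=b: p=0.5400, H(V|U=b) = 1.5012
Weighted sum = 1.531 bits.

1.531 bits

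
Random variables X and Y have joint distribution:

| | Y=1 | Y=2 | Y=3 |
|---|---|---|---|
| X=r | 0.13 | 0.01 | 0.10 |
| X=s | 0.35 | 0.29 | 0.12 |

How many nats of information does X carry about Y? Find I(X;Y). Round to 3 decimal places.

Marginals: p(X) = (0.2400, 0.7600), p(Y) = (0.4800, 0.3000, 0.2200).
I(X;Y) = Σ p(x,y)·ln[p(x,y)/(p(x)p(y))].
  (r,1): 0.13·ln(1.1285) = 0.0157
  (r,2): 0.01·ln(0.1389) = -0.0197
  (r,3): 0.10·ln(1.8939) = 0.0639
  (s,1): 0.35·ln(0.9594) = -0.0145
  (s,2): 0.29·ln(1.2719) = 0.0698
  (s,3): 0.12·ln(0.7177) = -0.0398
Sum = 0.075 nats.

0.075 nats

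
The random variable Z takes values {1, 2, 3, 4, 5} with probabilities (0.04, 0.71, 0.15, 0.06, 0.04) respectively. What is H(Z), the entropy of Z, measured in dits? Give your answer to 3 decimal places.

0.414 dits

H(Z) = −Σ p·log₁₀ p.
  −(0.04)·log₁₀(0.04) = 0.0559
  −(0.71)·log₁₀(0.71) = 0.1056
  −(0.15)·log₁₀(0.15) = 0.1236
  −(0.06)·log₁₀(0.06) = 0.0733
  −(0.04)·log₁₀(0.04) = 0.0559
Sum: 0.0559 + 0.1056 + 0.1236 + 0.0733 + 0.0559 = 0.414 dits.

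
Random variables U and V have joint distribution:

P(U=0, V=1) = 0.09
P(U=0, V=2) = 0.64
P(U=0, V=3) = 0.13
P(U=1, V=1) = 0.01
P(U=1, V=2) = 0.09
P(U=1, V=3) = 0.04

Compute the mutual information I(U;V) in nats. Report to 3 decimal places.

0.007 nats

Marginals: p(U) = (0.8600, 0.1400), p(V) = (0.1000, 0.7300, 0.1700).
I(U;V) = H(U) + H(V) − H(U,V).
H(U) = 0.4050, H(V) = 0.7612, H(U,V) = 1.1591.
I(U;V) = 0.4050 + 0.7612 − 1.1591 = 0.007 nats.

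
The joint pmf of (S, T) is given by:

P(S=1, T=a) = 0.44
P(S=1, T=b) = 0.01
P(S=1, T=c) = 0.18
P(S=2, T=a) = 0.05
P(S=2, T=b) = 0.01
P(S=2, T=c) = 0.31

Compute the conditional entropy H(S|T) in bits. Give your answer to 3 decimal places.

0.718 bits

Marginals: p(S) = (0.6300, 0.3700), p(T) = (0.4900, 0.0200, 0.4900).
H(S|T) = Σ p(T) · H(S|T=·).
  T=a: p=0.4900, H(S|T=a) = 0.4754
  T=b: p=0.0200, H(S|T=b) = 1.0000
  T=c: p=0.4900, H(S|T=c) = 0.9486
Weighted sum = 0.718 bits.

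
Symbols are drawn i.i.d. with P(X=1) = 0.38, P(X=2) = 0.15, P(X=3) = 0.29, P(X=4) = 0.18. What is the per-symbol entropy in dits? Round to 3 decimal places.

0.573 dits

H(X) = −Σ p·log₁₀ p.
  −(0.38)·log₁₀(0.38) = 0.1597
  −(0.15)·log₁₀(0.15) = 0.1236
  −(0.29)·log₁₀(0.29) = 0.1559
  −(0.18)·log₁₀(0.18) = 0.1341
Sum: 0.1597 + 0.1236 + 0.1559 + 0.1341 = 0.573 dits.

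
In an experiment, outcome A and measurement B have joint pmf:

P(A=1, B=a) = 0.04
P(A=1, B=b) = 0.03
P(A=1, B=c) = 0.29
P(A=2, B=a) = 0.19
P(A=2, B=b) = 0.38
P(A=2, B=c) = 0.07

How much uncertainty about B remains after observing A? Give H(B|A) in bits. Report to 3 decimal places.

Chain rule: H(B|A) = H(A,B) − H(A).
Marginals: p(A) = (0.3600, 0.6400), p(B) = (0.2300, 0.4100, 0.3600).
H(A,B) = 2.1097 bits; H(A) = 0.9427 bits.
H(B|A) = 2.1097 − 0.9427 = 1.167 bits.

1.167 bits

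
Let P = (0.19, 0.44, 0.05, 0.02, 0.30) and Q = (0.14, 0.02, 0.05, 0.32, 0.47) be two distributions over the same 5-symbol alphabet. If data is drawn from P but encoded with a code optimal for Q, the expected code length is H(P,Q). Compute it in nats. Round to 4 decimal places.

H(P,Q) = −Σ p·ln q.
  −0.19·ln(0.14) = 0.37356
  −0.44·ln(0.02) = 1.72129
  −0.05·ln(0.05) = 0.14979
  −0.02·ln(0.32) = 0.02279
  −0.30·ln(0.47) = 0.22651
H(P,Q) = 2.4939 nats.

2.4939 nats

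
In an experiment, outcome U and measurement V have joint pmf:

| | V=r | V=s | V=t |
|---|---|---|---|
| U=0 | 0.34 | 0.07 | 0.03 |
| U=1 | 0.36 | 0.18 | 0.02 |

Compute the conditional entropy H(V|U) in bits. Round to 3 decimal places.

Chain rule: H(V|U) = H(U,V) − H(U).
Marginals: p(U) = (0.4400, 0.5600), p(V) = (0.7000, 0.2500, 0.0500).
H(U,V) = 2.0383 bits; H(U) = 0.9896 bits.
H(V|U) = 2.0383 − 0.9896 = 1.049 bits.

1.049 bits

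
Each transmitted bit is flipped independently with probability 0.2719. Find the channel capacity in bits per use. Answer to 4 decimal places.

Binary symmetric channel: C = 1 − h₂(ε) where h₂ is the binary entropy function.
h₂(0.2719) = −0.2719·log₂0.2719 − 0.7281·log₂0.7281 = 0.8442.
C = 1 − 0.8442 = 0.1558 bits per channel use.

0.1558 bits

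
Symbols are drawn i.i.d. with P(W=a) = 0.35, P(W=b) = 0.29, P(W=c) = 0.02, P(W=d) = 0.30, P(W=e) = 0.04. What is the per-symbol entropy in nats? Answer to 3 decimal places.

H(W) = −Σ p·ln p.
  −(0.35)·ln(0.35) = 0.3674
  −(0.29)·ln(0.29) = 0.3590
  −(0.02)·ln(0.02) = 0.0782
  −(0.30)·ln(0.30) = 0.3612
  −(0.04)·ln(0.04) = 0.1288
Sum: 0.3674 + 0.3590 + 0.0782 + 0.3612 + 0.1288 = 1.295 nats.

1.295 nats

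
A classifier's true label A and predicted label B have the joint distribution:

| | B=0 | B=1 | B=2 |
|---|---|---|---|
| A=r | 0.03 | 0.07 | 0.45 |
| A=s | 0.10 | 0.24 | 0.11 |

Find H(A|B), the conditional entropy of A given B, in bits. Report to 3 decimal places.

Chain rule: H(A|B) = H(A,B) − H(B).
Marginals: p(A) = (0.5500, 0.4500), p(B) = (0.1300, 0.3100, 0.5600).
H(A,B) = 2.1153 bits; H(B) = 1.3749 bits.
H(A|B) = 2.1153 − 1.3749 = 0.740 bits.

0.740 bits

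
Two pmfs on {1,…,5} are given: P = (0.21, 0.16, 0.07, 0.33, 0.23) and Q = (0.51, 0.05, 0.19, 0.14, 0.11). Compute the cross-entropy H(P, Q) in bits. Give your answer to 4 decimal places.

2.7317 bits

H(P,Q) = −Σ p·log₂ q.
  −0.21·log₂(0.51) = 0.20400
  −0.16·log₂(0.05) = 0.69151
  −0.07·log₂(0.19) = 0.16772
  −0.33·log₂(0.14) = 0.93605
  −0.23·log₂(0.11) = 0.73242
H(P,Q) = 2.7317 bits.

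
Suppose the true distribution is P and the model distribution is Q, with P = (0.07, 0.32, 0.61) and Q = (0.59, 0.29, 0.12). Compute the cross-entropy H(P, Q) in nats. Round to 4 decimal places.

H(P,Q) = −Σ p·ln q.
  −0.07·ln(0.59) = 0.03693
  −0.32·ln(0.29) = 0.39612
  −0.61·ln(0.12) = 1.29336
H(P,Q) = 1.7264 nats.

1.7264 nats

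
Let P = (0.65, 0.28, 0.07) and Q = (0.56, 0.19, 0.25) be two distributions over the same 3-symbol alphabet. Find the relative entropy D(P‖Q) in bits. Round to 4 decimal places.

0.1678 bits

D(P‖Q) = Σ p·log₂(p/q).
  0.65·log₂(0.65/0.56) = 0.13976
  0.28·log₂(0.28/0.19) = 0.15664
  0.07·log₂(0.07/0.25) = -0.12856
D(P‖Q) = 0.1678 bits.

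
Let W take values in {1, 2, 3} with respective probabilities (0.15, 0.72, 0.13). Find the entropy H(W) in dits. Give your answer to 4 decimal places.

H(W) = −Σ p·log₁₀ p.
  −(0.15)·log₁₀(0.15) = 0.12359
  −(0.72)·log₁₀(0.72) = 0.10272
  −(0.13)·log₁₀(0.13) = 0.11519
Sum: 0.12359 + 0.10272 + 0.11519 = 0.3415 dits.

0.3415 dits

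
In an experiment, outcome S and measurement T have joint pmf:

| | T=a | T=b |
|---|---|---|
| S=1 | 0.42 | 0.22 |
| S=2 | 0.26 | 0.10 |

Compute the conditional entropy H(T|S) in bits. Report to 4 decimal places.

0.9010 bits

Marginals: p(S) = (0.6400, 0.3600), p(T) = (0.6800, 0.3200).
H(T|S) = Σ p(S) · H(T|S=·).
  S=1: p=0.6400, H(T|S=1) = 0.9284
  S=2: p=0.3600, H(T|S=2) = 0.8524
Weighted sum = 0.9010 bits.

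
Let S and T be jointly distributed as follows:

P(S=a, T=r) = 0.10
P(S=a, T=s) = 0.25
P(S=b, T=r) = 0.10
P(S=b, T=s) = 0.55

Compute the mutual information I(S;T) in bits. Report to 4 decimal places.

0.0172 bits

Marginals: p(S) = (0.3500, 0.6500), p(T) = (0.2000, 0.8000).
I(S;T) = H(S) + H(T) − H(S,T).
H(S) = 0.9341, H(T) = 0.7219, H(S,T) = 1.6388.
I(S;T) = 0.9341 + 0.7219 − 1.6388 = 0.0172 bits.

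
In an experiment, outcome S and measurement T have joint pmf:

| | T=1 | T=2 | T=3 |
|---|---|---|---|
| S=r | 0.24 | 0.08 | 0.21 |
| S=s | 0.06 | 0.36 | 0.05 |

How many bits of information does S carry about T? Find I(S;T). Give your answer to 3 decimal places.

0.296 bits

Marginals: p(S) = (0.5300, 0.4700), p(T) = (0.3000, 0.4400, 0.2600).
I(S;T) = Σ p(x,y)·log₂[p(x,y)/(p(x)p(y))].
  (r,1): 0.24·log₂(1.5094) = 0.1426
  (r,2): 0.08·log₂(0.3431) = -0.1235
  (r,3): 0.21·log₂(1.5239) = 0.1276
  (s,1): 0.06·log₂(0.4255) = -0.0740
  (s,2): 0.36·log₂(1.7408) = 0.2879
  (s,3): 0.05·log₂(0.4092) = -0.0645
Sum = 0.296 bits.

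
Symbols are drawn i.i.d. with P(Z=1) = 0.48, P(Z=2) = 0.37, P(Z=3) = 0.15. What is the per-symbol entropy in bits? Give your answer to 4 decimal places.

H(Z) = −Σ p·log₂ p.
  −(0.48)·log₂(0.48) = 0.50827
  −(0.37)·log₂(0.37) = 0.53073
  −(0.15)·log₂(0.15) = 0.41054
Sum: 0.50827 + 0.53073 + 0.41054 = 1.4495 bits.

1.4495 bits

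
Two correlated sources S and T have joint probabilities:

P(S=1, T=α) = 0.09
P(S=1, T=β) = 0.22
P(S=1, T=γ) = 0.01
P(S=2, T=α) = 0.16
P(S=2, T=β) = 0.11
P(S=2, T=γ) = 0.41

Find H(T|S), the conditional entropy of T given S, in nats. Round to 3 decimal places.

0.871 nats

Chain rule: H(T|S) = H(S,T) − H(S).
Marginals: p(S) = (0.3200, 0.6800), p(T) = (0.2500, 0.3300, 0.4200).
H(S,T) = 1.4974 nats; H(S) = 0.6269 nats.
H(T|S) = 1.4974 − 0.6269 = 0.871 nats.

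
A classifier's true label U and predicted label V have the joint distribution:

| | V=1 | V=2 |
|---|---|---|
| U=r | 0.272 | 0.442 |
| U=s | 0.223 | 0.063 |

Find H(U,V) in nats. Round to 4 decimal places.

H(U,V) = −Σ p(x,y)·ln p(x,y) over all 4 cells.
  cell (r,1): −0.272·ln0.272 = 0.35413
  cell (r,2): −0.442·ln0.442 = 0.36087
  cell (s,1): −0.223·ln0.223 = 0.33463
  cell (s,2): −0.063·ln0.063 = 0.17417
Sum = 1.2238 nats.

1.2238 nats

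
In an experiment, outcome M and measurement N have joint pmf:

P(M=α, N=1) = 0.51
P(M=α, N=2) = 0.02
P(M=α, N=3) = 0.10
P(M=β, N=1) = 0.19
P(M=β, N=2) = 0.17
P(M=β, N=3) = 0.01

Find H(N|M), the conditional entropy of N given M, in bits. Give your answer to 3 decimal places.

Marginals: p(M) = (0.6300, 0.3700), p(N) = (0.7000, 0.1900, 0.1100).
H(N|M) = Σ p(M) · H(N|M=·).
  M=α: p=0.6300, H(N|M=α) = 0.8263
  M=β: p=0.3700, H(N|M=β) = 1.1501
Weighted sum = 0.946 bits.

0.946 bits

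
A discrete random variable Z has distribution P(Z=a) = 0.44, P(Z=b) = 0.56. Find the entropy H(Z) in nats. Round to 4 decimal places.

0.6859 nats

H(Z) = −Σ p·ln p.
  −(0.44)·ln(0.44) = 0.36123
  −(0.56)·ln(0.56) = 0.32470
Sum: 0.36123 + 0.32470 = 0.6859 nats.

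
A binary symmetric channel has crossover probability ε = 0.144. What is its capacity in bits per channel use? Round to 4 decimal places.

Binary symmetric channel: C = 1 − h₂(ε) where h₂ is the binary entropy function.
h₂(0.144) = −0.144·log₂0.144 − 0.856·log₂0.856 = 0.5946.
C = 1 − 0.5946 = 0.4054 bits per channel use.

0.4054 bits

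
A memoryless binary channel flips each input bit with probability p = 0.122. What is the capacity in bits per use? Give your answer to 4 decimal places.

0.4649 bits

Binary symmetric channel: C = 1 − h₂(ε) where h₂ is the binary entropy function.
h₂(0.122) = −0.122·log₂0.122 − 0.878·log₂0.878 = 0.5351.
C = 1 − 0.5351 = 0.4649 bits per channel use.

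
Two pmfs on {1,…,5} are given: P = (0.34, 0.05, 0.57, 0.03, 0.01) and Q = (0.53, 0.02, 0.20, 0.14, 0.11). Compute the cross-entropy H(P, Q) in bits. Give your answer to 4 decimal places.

H(P,Q) = −Σ p·log₂ q.
  −0.34·log₂(0.53) = 0.31142
  −0.05·log₂(0.02) = 0.28219
  −0.57·log₂(0.20) = 1.32350
  −0.03·log₂(0.14) = 0.08510
  −0.01·log₂(0.11) = 0.03184
H(P,Q) = 2.0340 bits.

2.0340 bits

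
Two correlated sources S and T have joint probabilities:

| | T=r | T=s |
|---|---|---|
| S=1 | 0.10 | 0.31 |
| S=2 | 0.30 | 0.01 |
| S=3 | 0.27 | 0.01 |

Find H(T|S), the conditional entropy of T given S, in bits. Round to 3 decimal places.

Marginals: p(S) = (0.4100, 0.3100, 0.2800), p(T) = (0.6700, 0.3300).
H(T|S) = Σ p(S) · H(T|S=·).
  S=1: p=0.4100, H(T|S=1) = 0.8015
  S=2: p=0.3100, H(T|S=2) = 0.2056
  S=3: p=0.2800, H(T|S=3) = 0.2223
Weighted sum = 0.455 bits.

0.455 bits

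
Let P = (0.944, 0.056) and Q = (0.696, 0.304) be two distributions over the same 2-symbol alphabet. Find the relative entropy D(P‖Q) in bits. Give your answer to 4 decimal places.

0.2784 bits

D(P‖Q) = Σ p·log₂(p/q).
  0.944·log₂(0.944/0.696) = 0.41508
  0.056·log₂(0.056/0.304) = -0.13667
D(P‖Q) = 0.2784 bits.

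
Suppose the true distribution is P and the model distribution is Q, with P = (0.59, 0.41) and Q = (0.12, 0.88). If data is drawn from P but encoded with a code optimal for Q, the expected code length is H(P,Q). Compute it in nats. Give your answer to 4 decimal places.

1.3034 nats

H(P,Q) = −Σ p·ln q.
  −0.59·ln(0.12) = 1.25096
  −0.41·ln(0.88) = 0.05241
H(P,Q) = 1.3034 nats.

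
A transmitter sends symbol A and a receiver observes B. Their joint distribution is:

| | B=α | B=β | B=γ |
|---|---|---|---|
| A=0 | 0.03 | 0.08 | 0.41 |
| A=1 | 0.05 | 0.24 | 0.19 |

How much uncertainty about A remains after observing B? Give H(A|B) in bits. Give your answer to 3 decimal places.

0.876 bits

Chain rule: H(A|B) = H(A,B) − H(B).
Marginals: p(A) = (0.5200, 0.4800), p(B) = (0.0800, 0.3200, 0.6000).
H(A,B) = 2.1361 bits; H(B) = 1.2597 bits.
H(A|B) = 2.1361 − 1.2597 = 0.876 bits.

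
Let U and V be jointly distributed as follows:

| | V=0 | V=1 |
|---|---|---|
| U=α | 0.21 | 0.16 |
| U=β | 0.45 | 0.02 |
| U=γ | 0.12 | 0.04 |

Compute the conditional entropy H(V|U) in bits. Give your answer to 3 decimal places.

Chain rule: H(V|U) = H(U,V) − H(U).
Marginals: p(U) = (0.3700, 0.4700, 0.1600), p(V) = (0.7800, 0.2200).
H(U,V) = 2.0799 bits; H(U) = 1.4657 bits.
H(V|U) = 2.0799 − 1.4657 = 0.614 bits.

0.614 bits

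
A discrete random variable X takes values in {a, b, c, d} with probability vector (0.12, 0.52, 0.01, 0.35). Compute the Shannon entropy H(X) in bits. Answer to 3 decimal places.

H(X) = −Σ p·log₂ p.
  −(0.12)·log₂(0.12) = 0.3671
  −(0.52)·log₂(0.52) = 0.4906
  −(0.01)·log₂(0.01) = 0.0664
  −(0.35)·log₂(0.35) = 0.5301
Sum: 0.3671 + 0.4906 + 0.0664 + 0.5301 = 1.454 bits.

1.454 bits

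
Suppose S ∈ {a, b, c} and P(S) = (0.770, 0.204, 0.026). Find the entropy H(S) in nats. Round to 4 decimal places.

H(S) = −Σ p·ln p.
  −(0.770)·ln(0.770) = 0.20125
  −(0.204)·ln(0.204) = 0.32429
  −(0.026)·ln(0.026) = 0.09489
Sum: 0.20125 + 0.32429 + 0.09489 = 0.6204 nats.

0.6204 nats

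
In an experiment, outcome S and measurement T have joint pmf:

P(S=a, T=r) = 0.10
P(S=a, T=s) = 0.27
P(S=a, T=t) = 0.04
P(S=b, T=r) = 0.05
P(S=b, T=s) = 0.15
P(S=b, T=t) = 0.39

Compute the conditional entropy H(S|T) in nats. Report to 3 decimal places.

0.502 nats

Marginals: p(S) = (0.4100, 0.5900), p(T) = (0.1500, 0.4200, 0.4300).
H(S|T) = Σ p(T) · H(S|T=·).
  T=r: p=0.1500, H(S|T=r) = 0.6365
  T=s: p=0.4200, H(S|T=s) = 0.6518
  T=t: p=0.4300, H(S|T=t) = 0.3095
Weighted sum = 0.502 nats.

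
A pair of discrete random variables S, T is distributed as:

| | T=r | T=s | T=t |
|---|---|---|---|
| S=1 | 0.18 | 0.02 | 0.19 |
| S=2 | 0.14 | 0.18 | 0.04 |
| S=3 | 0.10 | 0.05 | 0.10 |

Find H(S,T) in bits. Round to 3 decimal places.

2.922 bits

H(S,T) = −Σ p(x,y)·log₂ p(x,y) over all 9 cells.
  cell (1,r): −0.18·log₂0.18 = 0.4453
  cell (1,s): −0.02·log₂0.02 = 0.1129
  cell (1,t): −0.19·log₂0.19 = 0.4552
  cell (2,r): −0.14·log₂0.14 = 0.3971
  cell (2,s): −0.18·log₂0.18 = 0.4453
  cell (2,t): −0.04·log₂0.04 = 0.1858
  cell (3,r): −0.10·log₂0.10 = 0.3322
  cell (3,s): −0.05·log₂0.05 = 0.2161
  cell (3,t): −0.10·log₂0.10 = 0.3322
Sum = 2.922 bits.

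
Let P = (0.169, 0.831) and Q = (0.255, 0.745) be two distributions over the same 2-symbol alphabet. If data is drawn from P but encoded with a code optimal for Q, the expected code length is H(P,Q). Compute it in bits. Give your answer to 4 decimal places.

H(P,Q) = −Σ p·log₂ q.
  −0.169·log₂(0.255) = 0.33317
  −0.831·log₂(0.745) = 0.35292
H(P,Q) = 0.6861 bits.

0.6861 bits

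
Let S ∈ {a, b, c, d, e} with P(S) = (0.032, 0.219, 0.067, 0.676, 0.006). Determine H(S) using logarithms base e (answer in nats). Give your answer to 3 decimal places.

0.919 nats

H(S) = −Σ p·ln p.
  −(0.032)·ln(0.032) = 0.1101
  −(0.219)·ln(0.219) = 0.3326
  −(0.067)·ln(0.067) = 0.1811
  −(0.676)·ln(0.676) = 0.2647
  −(0.006)·ln(0.006) = 0.0307
Sum: 0.1101 + 0.3326 + 0.1811 + 0.2647 + 0.0307 = 0.919 nats.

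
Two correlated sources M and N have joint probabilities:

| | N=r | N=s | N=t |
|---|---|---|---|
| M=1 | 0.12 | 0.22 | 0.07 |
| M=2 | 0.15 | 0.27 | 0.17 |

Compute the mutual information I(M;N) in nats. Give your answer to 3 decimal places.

Marginals: p(M) = (0.4100, 0.5900), p(N) = (0.2700, 0.4900, 0.2400).
I(M;N) = H(M) + H(N) − H(M,N).
H(M) = 0.6769, H(N) = 1.0456, H(M,N) = 1.7130.
I(M;N) = 0.6769 + 1.0456 − 1.7130 = 0.009 nats.

0.009 nats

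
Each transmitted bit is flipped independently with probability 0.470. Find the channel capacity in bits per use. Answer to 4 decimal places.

Binary symmetric channel: C = 1 − h₂(ε) where h₂ is the binary entropy function.
h₂(0.470) = −0.470·log₂0.470 − 0.530·log₂0.530 = 0.9974.
C = 1 − 0.9974 = 0.0026 bits per channel use.

0.0026 bits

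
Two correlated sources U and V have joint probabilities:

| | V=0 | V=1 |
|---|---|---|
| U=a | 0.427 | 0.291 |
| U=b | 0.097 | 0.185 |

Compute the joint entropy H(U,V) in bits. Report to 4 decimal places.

1.8193 bits

H(U,V) = −Σ p(x,y)·log₂ p(x,y) over all 4 cells.
  cell (a,0): −0.427·log₂0.427 = 0.52422
  cell (a,1): −0.291·log₂0.291 = 0.51824
  cell (b,0): −0.097·log₂0.097 = 0.32649
  cell (b,1): −0.185·log₂0.185 = 0.45036
Sum = 1.8193 bits.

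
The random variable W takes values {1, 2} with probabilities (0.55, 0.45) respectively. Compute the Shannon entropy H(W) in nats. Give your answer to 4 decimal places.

H(W) = −Σ p·ln p.
  −(0.55)·ln(0.55) = 0.32881
  −(0.45)·ln(0.45) = 0.35933
Sum: 0.32881 + 0.35933 = 0.6881 nats.

0.6881 nats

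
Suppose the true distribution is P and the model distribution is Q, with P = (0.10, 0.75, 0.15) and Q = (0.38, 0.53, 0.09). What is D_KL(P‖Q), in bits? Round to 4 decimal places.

0.2936 bits

D(P‖Q) = Σ p·log₂(p/q).
  0.10·log₂(0.10/0.38) = -0.19260
  0.75·log₂(0.75/0.53) = 0.37567
  0.15·log₂(0.15/0.09) = 0.11054
D(P‖Q) = 0.2936 bits.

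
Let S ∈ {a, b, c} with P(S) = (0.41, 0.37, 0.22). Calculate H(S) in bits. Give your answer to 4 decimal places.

1.5387 bits

H(S) = −Σ p·log₂ p.
  −(0.41)·log₂(0.41) = 0.52738
  −(0.37)·log₂(0.37) = 0.53073
  −(0.22)·log₂(0.22) = 0.48057
Sum: 0.52738 + 0.53073 + 0.48057 = 1.5387 bits.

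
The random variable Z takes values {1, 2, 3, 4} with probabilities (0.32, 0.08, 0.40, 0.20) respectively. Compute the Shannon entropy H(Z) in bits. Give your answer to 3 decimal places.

H(Z) = −Σ p·log₂ p.
  −(0.32)·log₂(0.32) = 0.5260
  −(0.08)·log₂(0.08) = 0.2915
  −(0.40)·log₂(0.40) = 0.5288
  −(0.20)·log₂(0.20) = 0.4644
Sum: 0.5260 + 0.2915 + 0.5288 + 0.4644 = 1.811 bits.

1.811 bits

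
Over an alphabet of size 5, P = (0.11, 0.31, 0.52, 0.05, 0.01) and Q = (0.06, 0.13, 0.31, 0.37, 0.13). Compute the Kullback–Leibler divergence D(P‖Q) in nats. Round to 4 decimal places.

D(P‖Q) = Σ p·ln(p/q).
  0.11·ln(0.11/0.06) = 0.06667
  0.31·ln(0.31/0.13) = 0.26940
  0.52·ln(0.52/0.31) = 0.26897
  0.05·ln(0.05/0.37) = -0.10007
  0.01·ln(0.01/0.13) = -0.02565
D(P‖Q) = 0.4793 nats.

0.4793 nats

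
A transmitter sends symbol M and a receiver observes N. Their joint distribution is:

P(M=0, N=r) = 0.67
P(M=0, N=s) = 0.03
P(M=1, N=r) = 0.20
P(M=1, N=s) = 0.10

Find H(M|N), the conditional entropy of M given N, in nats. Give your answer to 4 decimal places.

Chain rule: H(M|N) = H(M,N) − H(N).
Marginals: p(M) = (0.7000, 0.3000), p(N) = (0.8700, 0.1300).
H(M,N) = 0.9257 nats; H(N) = 0.3864 nats.
H(M|N) = 0.9257 − 0.3864 = 0.5393 nats.

0.5393 nats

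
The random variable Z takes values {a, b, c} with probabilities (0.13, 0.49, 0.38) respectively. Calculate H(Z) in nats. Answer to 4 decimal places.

H(Z) = −Σ p·ln p.
  −(0.13)·ln(0.13) = 0.26523
  −(0.49)·ln(0.49) = 0.34954
  −(0.38)·ln(0.38) = 0.36768
Sum: 0.26523 + 0.34954 + 0.36768 = 0.9825 nats.

0.9825 nats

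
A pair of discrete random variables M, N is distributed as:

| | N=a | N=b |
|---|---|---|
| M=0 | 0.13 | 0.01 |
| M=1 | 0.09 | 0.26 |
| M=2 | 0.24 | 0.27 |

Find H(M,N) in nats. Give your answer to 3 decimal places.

1.574 nats

H(M,N) = −Σ p(x,y)·ln p(x,y) over all 6 cells.
  cell (0,a): −0.13·ln0.13 = 0.2652
  cell (0,b): −0.01·ln0.01 = 0.0461
  cell (1,a): −0.09·ln0.09 = 0.2167
  cell (1,b): −0.26·ln0.26 = 0.3502
  cell (2,a): −0.24·ln0.24 = 0.3425
  cell (2,b): −0.27·ln0.27 = 0.3535
Sum = 1.574 nats.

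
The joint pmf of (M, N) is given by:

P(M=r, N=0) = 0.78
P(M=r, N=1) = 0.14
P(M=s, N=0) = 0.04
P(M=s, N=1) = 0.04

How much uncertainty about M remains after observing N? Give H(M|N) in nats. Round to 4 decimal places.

Marginals: p(M) = (0.9200, 0.0800), p(N) = (0.8200, 0.1800).
H(M|N) = Σ p(N) · H(M|N=·).
  N=0: p=0.8200, H(M|N=0) = 0.1949
  N=1: p=0.1800, H(M|N=1) = 0.5297
Weighted sum = 0.2552 nats.

0.2552 nats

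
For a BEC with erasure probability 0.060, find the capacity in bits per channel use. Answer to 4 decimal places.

0.9400 bits

Binary erasure channel: capacity C = 1 − ε.
C = 1 − 0.060 = 0.9400 bits per channel use.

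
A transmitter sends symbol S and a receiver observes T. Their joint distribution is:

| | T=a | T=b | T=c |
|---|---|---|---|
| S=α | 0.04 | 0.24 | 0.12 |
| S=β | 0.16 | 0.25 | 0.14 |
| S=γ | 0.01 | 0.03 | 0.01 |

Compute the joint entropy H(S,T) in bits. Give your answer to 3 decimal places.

H(S,T) = −Σ p(x,y)·log₂ p(x,y) over all 9 cells.
  cell (α,a): −0.04·log₂0.04 = 0.1858
  cell (α,b): −0.24·log₂0.24 = 0.4941
  cell (α,c): −0.12·log₂0.12 = 0.3671
  cell (β,a): −0.16·log₂0.16 = 0.4230
  cell (β,b): −0.25·log₂0.25 = 0.5000
  cell (β,c): −0.14·log₂0.14 = 0.3971
  cell (γ,a): −0.01·log₂0.01 = 0.0664
  cell (γ,b): −0.03·log₂0.03 = 0.1518
  cell (γ,c): −0.01·log₂0.01 = 0.0664
Sum = 2.652 bits.

2.652 bits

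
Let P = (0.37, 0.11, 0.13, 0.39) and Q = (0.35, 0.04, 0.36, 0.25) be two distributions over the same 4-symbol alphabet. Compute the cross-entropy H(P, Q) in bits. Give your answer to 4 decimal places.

2.0428 bits

H(P,Q) = −Σ p·log₂ q.
  −0.37·log₂(0.35) = 0.56039
  −0.11·log₂(0.04) = 0.51082
  −0.13·log₂(0.36) = 0.19161
  −0.39·log₂(0.25) = 0.78000
H(P,Q) = 2.0428 bits.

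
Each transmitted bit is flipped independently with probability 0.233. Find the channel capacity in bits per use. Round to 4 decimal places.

Binary symmetric channel: C = 1 − h₂(ε) where h₂ is the binary entropy function.
h₂(0.233) = −0.233·log₂0.233 − 0.767·log₂0.767 = 0.7832.
C = 1 − 0.7832 = 0.2168 bits per channel use.

0.2168 bits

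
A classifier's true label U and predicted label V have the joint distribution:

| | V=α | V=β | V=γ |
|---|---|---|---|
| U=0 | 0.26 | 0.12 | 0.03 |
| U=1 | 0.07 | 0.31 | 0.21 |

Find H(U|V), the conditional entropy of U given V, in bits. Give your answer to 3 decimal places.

0.744 bits

Marginals: p(U) = (0.4100, 0.5900), p(V) = (0.3300, 0.4300, 0.2400).
H(U|V) = Σ p(V) · H(U|V=·).
  V=α: p=0.3300, H(U|V=α) = 0.7455
  V=β: p=0.4300, H(U|V=β) = 0.8542
  V=γ: p=0.2400, H(U|V=γ) = 0.5436
Weighted sum = 0.744 bits.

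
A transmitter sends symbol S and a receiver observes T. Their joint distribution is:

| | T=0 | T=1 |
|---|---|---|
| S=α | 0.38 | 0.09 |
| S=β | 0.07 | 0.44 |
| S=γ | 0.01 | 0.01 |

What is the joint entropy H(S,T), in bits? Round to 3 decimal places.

H(S,T) = −Σ p(x,y)·log₂ p(x,y) over all 6 cells.
  cell (α,0): −0.38·log₂0.38 = 0.5305
  cell (α,1): −0.09·log₂0.09 = 0.3127
  cell (β,0): −0.07·log₂0.07 = 0.2686
  cell (β,1): −0.44·log₂0.44 = 0.5211
  cell (γ,0): −0.01·log₂0.01 = 0.0664
  cell (γ,1): −0.01·log₂0.01 = 0.0664
Sum = 1.766 bits.

1.766 bits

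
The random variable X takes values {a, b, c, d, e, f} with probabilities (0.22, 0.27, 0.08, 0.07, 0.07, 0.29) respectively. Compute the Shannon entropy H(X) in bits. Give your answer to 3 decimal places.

H(X) = −Σ p·log₂ p.
  −(0.22)·log₂(0.22) = 0.4806
  −(0.27)·log₂(0.27) = 0.5100
  −(0.08)·log₂(0.08) = 0.2915
  −(0.07)·log₂(0.07) = 0.2686
  −(0.07)·log₂(0.07) = 0.2686
  −(0.29)·log₂(0.29) = 0.5179
Sum: 0.4806 + 0.5100 + 0.2915 + 0.2686 + 0.2686 + 0.5179 = 2.337 bits.

2.337 bits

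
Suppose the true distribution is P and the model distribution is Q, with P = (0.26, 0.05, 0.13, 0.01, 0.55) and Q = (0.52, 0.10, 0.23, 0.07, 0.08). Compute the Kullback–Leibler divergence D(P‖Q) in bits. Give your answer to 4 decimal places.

D(P‖Q) = Σ p·log₂(p/q).
  0.26·log₂(0.26/0.52) = -0.26000
  0.05·log₂(0.05/0.10) = -0.05000
  0.13·log₂(0.13/0.23) = -0.10701
  0.01·log₂(0.01/0.07) = -0.02807
  0.55·log₂(0.55/0.08) = 1.52975
D(P‖Q) = 1.0847 bits.

1.0847 bits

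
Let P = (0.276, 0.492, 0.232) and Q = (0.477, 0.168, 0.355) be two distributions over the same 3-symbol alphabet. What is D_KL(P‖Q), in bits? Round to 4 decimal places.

D(P‖Q) = Σ p·log₂(p/q).
  0.276·log₂(0.276/0.477) = -0.21785
  0.492·log₂(0.492/0.168) = 0.76270
  0.232·log₂(0.232/0.355) = -0.14238
D(P‖Q) = 0.4025 bits.

0.4025 bits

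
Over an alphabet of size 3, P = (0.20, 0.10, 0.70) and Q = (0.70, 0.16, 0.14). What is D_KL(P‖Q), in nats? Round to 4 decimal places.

D(P‖Q) = Σ p·ln(p/q).
  0.20·ln(0.20/0.70) = -0.25055
  0.10·ln(0.10/0.16) = -0.04700
  0.70·ln(0.70/0.14) = 1.12661
D(P‖Q) = 0.8291 nats.

0.8291 nats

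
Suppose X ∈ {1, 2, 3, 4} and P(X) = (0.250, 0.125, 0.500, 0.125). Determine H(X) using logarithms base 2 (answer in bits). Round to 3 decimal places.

H(X) = −Σ p·log₂ p.
  −(0.250)·log₂(0.250) = 0.5000
  −(0.125)·log₂(0.125) = 0.3750
  −(0.500)·log₂(0.500) = 0.5000
  −(0.125)·log₂(0.125) = 0.3750
Sum: 0.5000 + 0.3750 + 0.5000 + 0.3750 = 1.750 bits.

1.750 bits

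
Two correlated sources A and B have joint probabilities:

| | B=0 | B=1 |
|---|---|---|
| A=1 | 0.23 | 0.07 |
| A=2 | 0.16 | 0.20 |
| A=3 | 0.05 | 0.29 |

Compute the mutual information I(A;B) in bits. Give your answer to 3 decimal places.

0.193 bits

Marginals: p(A) = (0.3000, 0.3600, 0.3400), p(B) = (0.4400, 0.5600).
I(A;B) = Σ p(x,y)·log₂[p(x,y)/(p(x)p(y))].
  (1,0): 0.23·log₂(1.7424) = 0.1843
  (1,1): 0.07·log₂(0.4167) = -0.0884
  (2,0): 0.16·log₂(1.0101) = 0.0023
  (2,1): 0.20·log₂(0.9921) = -0.0023
  (3,0): 0.05·log₂(0.3342) = -0.0791
  (3,1): 0.29·log₂(1.5231) = 0.1760
Sum = 0.193 bits.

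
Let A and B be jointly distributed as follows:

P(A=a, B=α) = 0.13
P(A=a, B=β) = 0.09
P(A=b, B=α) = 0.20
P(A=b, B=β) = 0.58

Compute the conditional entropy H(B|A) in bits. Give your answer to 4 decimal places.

Chain rule: H(B|A) = H(A,B) − H(A).
Marginals: p(A) = (0.2200, 0.7800), p(B) = (0.3300, 0.6700).
H(A,B) = 1.6155 bits; H(A) = 0.7602 bits.
H(B|A) = 1.6155 − 0.7602 = 0.8553 bits.

0.8553 bits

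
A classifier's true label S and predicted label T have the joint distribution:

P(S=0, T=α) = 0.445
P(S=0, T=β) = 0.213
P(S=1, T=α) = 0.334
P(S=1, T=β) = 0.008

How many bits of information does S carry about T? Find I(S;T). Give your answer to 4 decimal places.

0.1095 bits

Marginals: p(S) = (0.6580, 0.3420), p(T) = (0.7790, 0.2210).
I(S;T) = Σ p(x,y)·log₂[p(x,y)/(p(x)p(y))].
  (0,α): 0.445·log₂(0.8682) = -0.09077
  (0,β): 0.213·log₂(1.4647) = 0.11729
  (1,α): 0.334·log₂(1.2537) = 0.10894
  (1,β): 0.008·log₂(0.1058) = -0.02592
Sum = 0.1095 bits.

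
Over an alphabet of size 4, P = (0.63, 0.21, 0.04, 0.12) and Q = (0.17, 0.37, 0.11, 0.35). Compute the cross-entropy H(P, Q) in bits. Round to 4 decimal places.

H(P,Q) = −Σ p·log₂ q.
  −0.63·log₂(0.17) = 1.61053
  −0.21·log₂(0.37) = 0.30122
  −0.04·log₂(0.11) = 0.12738
  −0.12·log₂(0.35) = 0.18175
H(P,Q) = 2.2209 bits.

2.2209 bits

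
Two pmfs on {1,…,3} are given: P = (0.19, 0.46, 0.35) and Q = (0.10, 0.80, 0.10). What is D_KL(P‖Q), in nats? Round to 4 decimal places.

D(P‖Q) = Σ p·ln(p/q).
  0.19·ln(0.19/0.10) = 0.12195
  0.46·ln(0.46/0.80) = -0.25456
  0.35·ln(0.35/0.10) = 0.43847
D(P‖Q) = 0.3059 nats.

0.3059 nats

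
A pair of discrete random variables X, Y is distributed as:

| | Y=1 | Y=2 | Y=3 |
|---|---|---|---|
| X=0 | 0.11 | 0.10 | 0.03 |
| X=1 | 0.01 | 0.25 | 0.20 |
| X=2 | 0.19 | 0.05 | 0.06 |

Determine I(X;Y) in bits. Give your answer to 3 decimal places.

0.321 bits

Marginals: p(X) = (0.2400, 0.4600, 0.3000), p(Y) = (0.3100, 0.4000, 0.2900).
I(X;Y) = Σ p(x,y)·log₂[p(x,y)/(p(x)p(y))].
  (0,1): 0.11·log₂(1.4785) = 0.0621
  (0,2): 0.10·log₂(1.0417) = 0.0059
  (0,3): 0.03·log₂(0.4310) = -0.0364
  (1,1): 0.01·log₂(0.0701) = -0.0383
  (1,2): 0.25·log₂(1.3587) = 0.1106
  (1,3): 0.20·log₂(1.4993) = 0.1168
  (2,1): 0.19·log₂(2.0430) = 0.1958
  (2,2): 0.05·log₂(0.4167) = -0.0632
  (2,3): 0.06·log₂(0.6897) = -0.0322
Sum = 0.321 bits.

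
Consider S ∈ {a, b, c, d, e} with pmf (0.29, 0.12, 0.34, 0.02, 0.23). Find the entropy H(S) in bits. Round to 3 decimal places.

2.015 bits

H(S) = −Σ p·log₂ p.
  −(0.29)·log₂(0.29) = 0.5179
  −(0.12)·log₂(0.12) = 0.3671
  −(0.34)·log₂(0.34) = 0.5292
  −(0.02)·log₂(0.02) = 0.1129
  −(0.23)·log₂(0.23) = 0.4877
Sum: 0.5179 + 0.3671 + 0.5292 + 0.1129 + 0.4877 = 2.015 bits.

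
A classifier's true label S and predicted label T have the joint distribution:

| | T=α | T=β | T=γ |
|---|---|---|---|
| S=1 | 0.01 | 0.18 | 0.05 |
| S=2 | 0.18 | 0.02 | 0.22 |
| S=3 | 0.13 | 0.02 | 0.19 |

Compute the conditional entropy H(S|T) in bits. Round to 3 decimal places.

1.195 bits

Chain rule: H(S|T) = H(S,T) − H(T).
Marginals: p(S) = (0.2400, 0.4200, 0.3400), p(T) = (0.3200, 0.2200, 0.4600).
H(S,T) = 2.7173 bits; H(T) = 1.5219 bits.
H(S|T) = 2.7173 − 1.5219 = 1.195 bits.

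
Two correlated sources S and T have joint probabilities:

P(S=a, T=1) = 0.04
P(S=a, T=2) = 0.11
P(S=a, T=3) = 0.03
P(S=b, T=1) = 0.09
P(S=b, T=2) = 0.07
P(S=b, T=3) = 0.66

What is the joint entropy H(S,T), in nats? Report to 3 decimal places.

1.154 nats

H(S,T) = −Σ p(x,y)·ln p(x,y) over all 6 cells.
  cell (a,1): −0.04·ln0.04 = 0.1288
  cell (a,2): −0.11·ln0.11 = 0.2428
  cell (a,3): −0.03·ln0.03 = 0.1052
  cell (b,1): −0.09·ln0.09 = 0.2167
  cell (b,2): −0.07·ln0.07 = 0.1861
  cell (b,3): −0.66·ln0.66 = 0.2742
Sum = 1.154 nats.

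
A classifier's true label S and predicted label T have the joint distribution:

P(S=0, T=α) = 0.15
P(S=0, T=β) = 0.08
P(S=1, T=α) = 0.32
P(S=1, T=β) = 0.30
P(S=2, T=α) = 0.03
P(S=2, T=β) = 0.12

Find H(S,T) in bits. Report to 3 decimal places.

H(S,T) = −Σ p(x,y)·log₂ p(x,y) over all 6 cells.
  cell (0,α): −0.15·log₂0.15 = 0.4105
  cell (0,β): −0.08·log₂0.08 = 0.2915
  cell (1,α): −0.32·log₂0.32 = 0.5260
  cell (1,β): −0.30·log₂0.30 = 0.5211
  cell (2,α): −0.03·log₂0.03 = 0.1518
  cell (2,β): −0.12·log₂0.12 = 0.3671
Sum = 2.268 bits.

2.268 bits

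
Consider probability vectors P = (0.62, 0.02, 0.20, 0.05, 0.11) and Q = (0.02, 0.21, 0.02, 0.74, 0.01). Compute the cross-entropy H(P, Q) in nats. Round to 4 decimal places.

3.7607 nats

H(P,Q) = −Σ p·ln q.
  −0.62·ln(0.02) = 2.42545
  −0.02·ln(0.21) = 0.03121
  −0.20·ln(0.02) = 0.78240
  −0.05·ln(0.74) = 0.01506
  −0.11·ln(0.01) = 0.50657
H(P,Q) = 3.7607 nats.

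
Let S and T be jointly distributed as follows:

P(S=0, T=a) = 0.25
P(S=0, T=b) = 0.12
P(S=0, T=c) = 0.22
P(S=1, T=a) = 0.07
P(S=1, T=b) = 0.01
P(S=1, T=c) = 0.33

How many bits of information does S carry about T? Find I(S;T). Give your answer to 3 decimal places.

Marginals: p(S) = (0.5900, 0.4100), p(T) = (0.3200, 0.1300, 0.5500).
I(S;T) = Σ p(x,y)·log₂[p(x,y)/(p(x)p(y))].
  (0,a): 0.25·log₂(1.3242) = 0.1013
  (0,b): 0.12·log₂(1.5645) = 0.0775
  (0,c): 0.22·log₂(0.6780) = -0.1234
  (1,a): 0.07·log₂(0.5335) = -0.0634
  (1,b): 0.01·log₂(0.1876) = -0.0241
  (1,c): 0.33·log₂(1.4634) = 0.1813
Sum = 0.149 bits.

0.149 bits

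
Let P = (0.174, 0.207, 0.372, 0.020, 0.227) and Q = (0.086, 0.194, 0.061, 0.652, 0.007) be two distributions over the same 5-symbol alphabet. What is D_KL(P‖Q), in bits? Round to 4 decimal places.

2.2054 bits

D(P‖Q) = Σ p·log₂(p/q).
  0.174·log₂(0.174/0.086) = 0.17690
  0.207·log₂(0.207/0.194) = 0.01937
  0.372·log₂(0.372/0.061) = 0.97033
  0.020·log₂(0.020/0.652) = -0.10054
  0.227·log₂(0.227/0.007) = 1.13936
D(P‖Q) = 2.2054 bits.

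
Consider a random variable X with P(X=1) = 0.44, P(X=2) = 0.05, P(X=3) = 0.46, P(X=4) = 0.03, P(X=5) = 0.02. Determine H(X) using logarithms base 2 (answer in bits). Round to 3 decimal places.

H(X) = −Σ p·log₂ p.
  −(0.44)·log₂(0.44) = 0.5211
  −(0.05)·log₂(0.05) = 0.2161
  −(0.46)·log₂(0.46) = 0.5153
  −(0.03)·log₂(0.03) = 0.1518
  −(0.02)·log₂(0.02) = 0.1129
Sum: 0.5211 + 0.2161 + 0.5153 + 0.1518 + 0.1129 = 1.517 bits.

1.517 bits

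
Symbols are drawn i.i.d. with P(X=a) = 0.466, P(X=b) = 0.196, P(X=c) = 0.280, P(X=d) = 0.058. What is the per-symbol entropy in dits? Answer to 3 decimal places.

0.520 dits

H(X) = −Σ p·log₁₀ p.
  −(0.466)·log₁₀(0.466) = 0.1545
  −(0.196)·log₁₀(0.196) = 0.1387
  −(0.280)·log₁₀(0.280) = 0.1548
  −(0.058)·log₁₀(0.058) = 0.0717
Sum: 0.1545 + 0.1387 + 0.1548 + 0.0717 = 0.520 dits.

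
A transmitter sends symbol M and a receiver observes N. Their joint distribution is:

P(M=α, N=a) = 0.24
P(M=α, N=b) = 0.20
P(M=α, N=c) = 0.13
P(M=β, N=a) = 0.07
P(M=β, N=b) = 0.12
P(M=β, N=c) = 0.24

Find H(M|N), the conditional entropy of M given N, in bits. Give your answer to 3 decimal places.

Chain rule: H(M|N) = H(M,N) − H(N).
Marginals: p(M) = (0.5700, 0.4300), p(N) = (0.3100, 0.3200, 0.3700).
H(M,N) = 2.4709 bits; H(N) = 1.5806 bits.
H(M|N) = 2.4709 − 1.5806 = 0.890 bits.

0.890 bits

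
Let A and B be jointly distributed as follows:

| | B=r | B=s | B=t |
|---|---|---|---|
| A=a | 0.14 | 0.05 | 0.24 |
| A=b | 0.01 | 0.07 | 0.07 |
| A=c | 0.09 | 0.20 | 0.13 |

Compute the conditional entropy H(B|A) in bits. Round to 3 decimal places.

Chain rule: H(B|A) = H(A,B) − H(A).
Marginals: p(A) = (0.4300, 0.1500, 0.4200), p(B) = (0.2400, 0.3200, 0.4400).
H(A,B) = 2.8706 bits; H(A) = 1.4598 bits.
H(B|A) = 2.8706 − 1.4598 = 1.411 bits.

1.411 bits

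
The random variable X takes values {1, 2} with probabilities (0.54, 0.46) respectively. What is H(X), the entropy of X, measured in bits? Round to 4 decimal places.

H(X) = −Σ p·log₂ p.
  −(0.54)·log₂(0.54) = 0.48004
  −(0.46)·log₂(0.46) = 0.51534
Sum: 0.48004 + 0.51534 = 0.9954 bits.

0.9954 bits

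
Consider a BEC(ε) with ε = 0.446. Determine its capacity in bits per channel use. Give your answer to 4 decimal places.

0.5540 bits

Binary erasure channel: capacity C = 1 − ε.
C = 1 − 0.446 = 0.5540 bits per channel use.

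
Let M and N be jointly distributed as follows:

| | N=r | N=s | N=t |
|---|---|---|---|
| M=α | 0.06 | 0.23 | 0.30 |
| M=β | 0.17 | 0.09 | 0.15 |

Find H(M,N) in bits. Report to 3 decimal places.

H(M,N) = −Σ p(x,y)·log₂ p(x,y) over all 6 cells.
  cell (α,r): −0.06·log₂0.06 = 0.2435
  cell (α,s): −0.23·log₂0.23 = 0.4877
  cell (α,t): −0.30·log₂0.30 = 0.5211
  cell (β,r): −0.17·log₂0.17 = 0.4346
  cell (β,s): −0.09·log₂0.09 = 0.3127
  cell (β,t): −0.15·log₂0.15 = 0.4105
Sum = 2.410 bits.

2.410 bits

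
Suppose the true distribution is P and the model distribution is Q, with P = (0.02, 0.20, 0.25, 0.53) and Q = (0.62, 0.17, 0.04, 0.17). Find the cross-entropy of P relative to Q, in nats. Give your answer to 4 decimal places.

2.1078 nats

H(P,Q) = −Σ p·ln q.
  −0.02·ln(0.62) = 0.00956
  −0.20·ln(0.17) = 0.35439
  −0.25·ln(0.04) = 0.80472
  −0.53·ln(0.17) = 0.93914
H(P,Q) = 2.1078 nats.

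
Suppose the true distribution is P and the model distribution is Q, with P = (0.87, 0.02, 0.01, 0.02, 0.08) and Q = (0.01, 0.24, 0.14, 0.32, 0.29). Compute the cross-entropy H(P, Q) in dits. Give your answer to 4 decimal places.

H(P,Q) = −Σ p·log₁₀ q.
  −0.87·log₁₀(0.01) = 1.74000
  −0.02·log₁₀(0.24) = 0.01240
  −0.01·log₁₀(0.14) = 0.00854
  −0.02·log₁₀(0.32) = 0.00990
  −0.08·log₁₀(0.29) = 0.04301
H(P,Q) = 1.8138 dits.

1.8138 dits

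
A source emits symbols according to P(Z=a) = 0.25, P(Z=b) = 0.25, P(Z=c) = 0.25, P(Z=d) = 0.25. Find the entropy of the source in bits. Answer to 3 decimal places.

H(Z) = −Σ p·log₂ p.
  −(0.25)·log₂(0.25) = 0.5000
  −(0.25)·log₂(0.25) = 0.5000
  −(0.25)·log₂(0.25) = 0.5000
  −(0.25)·log₂(0.25) = 0.5000
Sum: 0.5000 + 0.5000 + 0.5000 + 0.5000 = 2.000 bits.

2.000 bits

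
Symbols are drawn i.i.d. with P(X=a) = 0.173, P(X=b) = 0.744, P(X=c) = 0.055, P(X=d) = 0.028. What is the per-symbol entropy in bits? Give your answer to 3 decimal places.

1.130 bits

H(X) = −Σ p·log₂ p.
  −(0.173)·log₂(0.173) = 0.4379
  −(0.744)·log₂(0.744) = 0.3174
  −(0.055)·log₂(0.055) = 0.2301
  −(0.028)·log₂(0.028) = 0.1444
Sum: 0.4379 + 0.3174 + 0.2301 + 0.1444 = 1.130 bits.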